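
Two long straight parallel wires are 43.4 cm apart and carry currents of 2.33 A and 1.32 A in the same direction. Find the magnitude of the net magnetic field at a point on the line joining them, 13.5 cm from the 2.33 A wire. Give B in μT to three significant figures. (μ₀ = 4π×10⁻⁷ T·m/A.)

Each long wire gives B = μ₀I/(2πd). Distances are d₁ = 0.135 m and d₂ = 0.299 m.
B₁ = 3.45×10⁻⁶ T, B₂ = 8.83×10⁻⁷ T.
Between parallel currents the two contributions point in opposite directions, so they subtract. B = |B₁ − B₂| = |3.45×10⁻⁶ − 8.83×10⁻⁷| = 2.57×10⁻⁶ T.

B ≈ 2.57 μT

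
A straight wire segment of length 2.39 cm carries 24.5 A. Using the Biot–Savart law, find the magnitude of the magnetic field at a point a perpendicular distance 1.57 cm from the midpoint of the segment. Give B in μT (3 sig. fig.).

B ≈ 189 μT

For a finite straight segment, B = (μ₀I/4πd)(sinθ₁ + sinθ₂), where θ₁, θ₂ are the angles from the perpendicular to each end.
The perpendicular from the point meets the wire at its midpoint, so each end is L/2 = 0.01195 m away along the wire.
sinθ₁ = 0.01195/√(0.01195²+0.0157²) = 0.6057; sinθ₂ = 0.01195/√(0.01195²+0.0157²) = 0.6057.
B = (4π×10⁻⁷ × 24.5) / (4π × 0.0157) × (0.6057 + 0.6057) = 1.89×10⁻⁴ T.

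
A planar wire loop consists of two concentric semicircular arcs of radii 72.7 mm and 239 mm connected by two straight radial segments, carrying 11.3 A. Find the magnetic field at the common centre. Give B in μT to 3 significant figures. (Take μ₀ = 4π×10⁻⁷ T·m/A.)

B ≈ 34.0 μT

The radial connectors point toward the centre, so dl × r̂ = 0 and they contribute nothing.
Each semicircle gives μ₀I/(4R): inner arc 4.88×10⁻⁵ T, outer arc 1.49×10⁻⁵ T.
The two arcs carry current in opposite angular senses, so their fields oppose: B = |4.88×10⁻⁵ − 1.49×10⁻⁵| = 3.40×10⁻⁵ T.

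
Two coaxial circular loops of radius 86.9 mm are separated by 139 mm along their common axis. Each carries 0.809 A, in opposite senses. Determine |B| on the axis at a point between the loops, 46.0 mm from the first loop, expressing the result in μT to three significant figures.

B ≈ 2.18 μT

Each loop contributes B = μ₀IR²/[2(R²+z²)^(3/2)] on the axis, with z measured from that loop.
Loop 1 (z = 0.046 m): B₁ = 4.04×10⁻⁶ T. Loop 2 (z = 0.093 m): B₂ = 1.86×10⁻⁶ T.
The fields oppose: B = |B₁ − B₂| = 2.18×10⁻⁶ T.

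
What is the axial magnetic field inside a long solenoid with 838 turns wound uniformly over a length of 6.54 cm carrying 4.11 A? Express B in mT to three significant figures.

B ≈ 66.2 mT

Inside a long solenoid, B = μ₀nI with n = 1.281×10⁴ turns/m.
B = 4π×10⁻⁷ × 1.281×10⁴ × 4.11 = 6.62×10⁻² T.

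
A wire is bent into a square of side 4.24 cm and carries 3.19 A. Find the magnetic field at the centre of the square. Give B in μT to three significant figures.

Each side is a finite straight segment at perpendicular distance d = a/(2 tan(π/4)) = 0.0212 m from the centre, with end-angles ±π/4.
One side contributes B₁ = (μ₀I/4πd)·2 sin(π/4) = 2.13×10⁻⁵ T.
All 4 sides add in the same direction: B = 4 × 2.13×10⁻⁵ = 8.51×10⁻⁵ T.

B ≈ 85.1 μT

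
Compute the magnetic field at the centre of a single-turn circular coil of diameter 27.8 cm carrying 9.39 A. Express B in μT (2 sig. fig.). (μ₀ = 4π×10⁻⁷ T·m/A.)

At the centre of a circular loop the Biot–Savart law gives B = μ₀I/(2R) (so R = 0.139 m).
B = (4π×10⁻⁷ × 9.39) / (2 × 0.139) = 4.24×10⁻⁵ T.

B ≈ 42 μT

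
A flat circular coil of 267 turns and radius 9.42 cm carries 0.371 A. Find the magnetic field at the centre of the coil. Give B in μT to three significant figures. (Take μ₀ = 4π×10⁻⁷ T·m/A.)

B ≈ 661 μT

For an N-turn flat coil, B = Nμ₀I/(2R) with R = 0.0942 m.
B = 267 × 2.47×10⁻⁶ T = 6.61×10⁻⁴ T.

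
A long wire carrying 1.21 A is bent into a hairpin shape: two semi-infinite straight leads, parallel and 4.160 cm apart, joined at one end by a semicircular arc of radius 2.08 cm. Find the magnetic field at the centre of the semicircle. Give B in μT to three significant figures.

The semicircular arc contributes B_arc = μ₀I·π/(4πR) = μ₀I/(4R) = 1.83×10⁻⁵ T.
Each semi-infinite lead is at perpendicular distance R = 0.0208 m from the centre, with the perpendicular foot at its near end, so it contributes μ₀I/(4πR); both point the same way, together 1.16×10⁻⁵ T.
Arc and leads all point the same direction: B = 1.83×10⁻⁵ + 1.16×10⁻⁵ = 2.99×10⁻⁵ T.

B ≈ 29.9 μT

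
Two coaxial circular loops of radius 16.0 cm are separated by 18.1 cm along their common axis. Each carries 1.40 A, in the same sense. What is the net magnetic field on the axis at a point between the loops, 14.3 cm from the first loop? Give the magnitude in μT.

Each loop contributes B = μ₀IR²/[2(R²+z²)^(3/2)] on the axis, with z measured from that loop.
Loop 1 (z = 0.143 m): B₁ = 2.28×10⁻⁶ T. Loop 2 (z = 0.038 m): B₂ = 5.06×10⁻⁶ T.
The fields add: B = B₁ + B₂ = 7.34×10⁻⁶ T.

B ≈ 7.34 μT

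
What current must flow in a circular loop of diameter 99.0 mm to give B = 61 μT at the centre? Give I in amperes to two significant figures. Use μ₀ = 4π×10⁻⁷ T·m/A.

At the centre of a circular loop B = μ₀I/(2R), so I = 2RB/μ₀.
With R = 0.0495 m, I = 2 × 0.0495 × 6.10×10⁻⁵ / (4π×10⁻⁷) = 4.81 A.

I ≈ 4.8 A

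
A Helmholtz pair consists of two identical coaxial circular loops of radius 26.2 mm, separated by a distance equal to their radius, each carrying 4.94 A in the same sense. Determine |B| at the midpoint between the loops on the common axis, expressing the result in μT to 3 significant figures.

B ≈ 170 μT

Each loop contributes B = μ₀IR²/[2(R²+z²)^(3/2)] on the axis, with z measured from that loop.
Loop 1 (z = 0.0131 m): B₁ = 8.48×10⁻⁵ T. Loop 2 (z = 0.0131 m): B₂ = 8.48×10⁻⁵ T.
The fields add: B = B₁ + B₂ = 1.70×10⁻⁴ T.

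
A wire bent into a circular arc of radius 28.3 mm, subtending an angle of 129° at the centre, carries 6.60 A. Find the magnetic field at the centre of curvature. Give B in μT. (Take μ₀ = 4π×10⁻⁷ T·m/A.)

The Biot–Savart field of a circular arc at its centre is B = μ₀Iφ/(4πR), with φ = 2.251 rad.
B = (4π×10⁻⁷ × 6.60 × 2.251) / (4π × 0.0283) = 5.25×10⁻⁵ T.

B ≈ 52.5 μT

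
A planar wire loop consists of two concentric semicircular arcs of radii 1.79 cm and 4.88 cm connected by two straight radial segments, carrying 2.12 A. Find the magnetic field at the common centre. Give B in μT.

The radial connectors point toward the centre, so dl × r̂ = 0 and they contribute nothing.
Each semicircle gives μ₀I/(4R): inner arc 3.72×10⁻⁵ T, outer arc 1.36×10⁻⁵ T.
The two arcs carry current in opposite angular senses, so their fields oppose: B = |3.72×10⁻⁵ − 1.36×10⁻⁵| = 2.36×10⁻⁵ T.

B ≈ 23.6 μT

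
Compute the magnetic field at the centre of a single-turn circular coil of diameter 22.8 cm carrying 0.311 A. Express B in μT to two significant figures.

At the centre of a circular loop the Biot–Savart law gives B = μ₀I/(2R) (so R = 0.114 m).
B = (4π×10⁻⁷ × 0.311) / (2 × 0.114) = 1.71×10⁻⁶ T.

B ≈ 1.7 μT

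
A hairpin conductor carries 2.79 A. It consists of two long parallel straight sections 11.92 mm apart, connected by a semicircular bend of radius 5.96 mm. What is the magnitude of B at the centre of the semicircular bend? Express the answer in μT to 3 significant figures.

B ≈ 241 μT

The semicircular arc contributes B_arc = μ₀I·π/(4πR) = μ₀I/(4R) = 1.47×10⁻⁴ T.
Each semi-infinite lead is at perpendicular distance R = 0.00596 m from the centre, with the perpendicular foot at its near end, so it contributes μ₀I/(4πR); both point the same way, together 9.36×10⁻⁵ T.
Arc and leads all point the same direction: B = 1.47×10⁻⁴ + 9.36×10⁻⁵ = 2.41×10⁻⁴ T.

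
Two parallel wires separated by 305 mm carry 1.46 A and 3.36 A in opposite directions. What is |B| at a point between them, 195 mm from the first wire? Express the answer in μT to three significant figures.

Each long wire gives B = μ₀I/(2πd). Distances are d₁ = 0.195 m and d₂ = 0.11 m.
B₁ = 1.50×10⁻⁶ T, B₂ = 6.11×10⁻⁶ T.
Between antiparallel currents both contributions point the same way, so they add. B = B₁ + B₂ = 1.50×10⁻⁶ + 6.11×10⁻⁶ = 7.61×10⁻⁶ T.

B ≈ 7.61 μT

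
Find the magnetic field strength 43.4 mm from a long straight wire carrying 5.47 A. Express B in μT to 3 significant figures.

For an infinitely long straight wire, B = μ₀I/(2πd).
B = (4π×10⁻⁷ × 5.47) / (2π × 0.0434) = 2.52×10⁻⁵ T.

B ≈ 25.2 μT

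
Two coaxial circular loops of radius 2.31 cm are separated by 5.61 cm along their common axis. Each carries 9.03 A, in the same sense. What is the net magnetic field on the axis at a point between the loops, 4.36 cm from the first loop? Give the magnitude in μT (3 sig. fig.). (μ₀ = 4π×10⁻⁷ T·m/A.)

B ≈ 192 μT

Each loop contributes B = μ₀IR²/[2(R²+z²)^(3/2)] on the axis, with z measured from that loop.
Loop 1 (z = 0.0436 m): B₁ = 2.52×10⁻⁵ T. Loop 2 (z = 0.0125 m): B₂ = 1.67×10⁻⁴ T.
The fields add: B = B₁ + B₂ = 1.92×10⁻⁴ T.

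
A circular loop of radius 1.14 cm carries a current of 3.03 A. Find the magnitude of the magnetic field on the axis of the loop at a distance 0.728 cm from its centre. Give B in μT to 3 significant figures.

On the axis of a circular loop, B = μ₀IR² / [2(R²+z²)^(3/2)].
R² + z² = (0.0114)² + (0.00728)² = 0.000183 m², and (R²+z²)^(3/2) = 2.47×10⁻⁶ m³.
B = (4π×10⁻⁷ × 3.03 × 0.00013) / (2 × 2.47×10⁻⁶) = 1.00×10⁻⁴ T.

B ≈ 100 μT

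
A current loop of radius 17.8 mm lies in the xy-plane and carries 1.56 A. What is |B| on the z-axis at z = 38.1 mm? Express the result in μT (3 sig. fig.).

B ≈ 4.18 μT

On the axis of a circular loop, B = μ₀IR² / [2(R²+z²)^(3/2)].
R² + z² = (0.0178)² + (0.0381)² = 0.001768 m², and (R²+z²)^(3/2) = 7.44×10⁻⁵ m³.
B = (4π×10⁻⁷ × 1.56 × 0.0003168) / (2 × 7.44×10⁻⁵) = 4.18×10⁻⁶ T.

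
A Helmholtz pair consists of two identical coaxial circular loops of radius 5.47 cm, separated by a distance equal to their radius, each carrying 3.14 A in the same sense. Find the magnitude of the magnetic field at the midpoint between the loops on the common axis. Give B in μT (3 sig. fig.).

Each loop contributes B = μ₀IR²/[2(R²+z²)^(3/2)] on the axis, with z measured from that loop.
Loop 1 (z = 0.02735 m): B₁ = 2.58×10⁻⁵ T. Loop 2 (z = 0.02735 m): B₂ = 2.58×10⁻⁵ T.
The fields add: B = B₁ + B₂ = 5.16×10⁻⁵ T.

B ≈ 51.6 μT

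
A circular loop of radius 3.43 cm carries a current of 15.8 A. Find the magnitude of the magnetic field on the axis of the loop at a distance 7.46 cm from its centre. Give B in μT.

B ≈ 21.1 μT

On the axis of a circular loop, B = μ₀IR² / [2(R²+z²)^(3/2)].
R² + z² = (0.0343)² + (0.0746)² = 0.006742 m², and (R²+z²)^(3/2) = 5.54×10⁻⁴ m³.
B = (4π×10⁻⁷ × 15.8 × 0.001176) / (2 × 5.54×10⁻⁴) = 2.11×10⁻⁵ T.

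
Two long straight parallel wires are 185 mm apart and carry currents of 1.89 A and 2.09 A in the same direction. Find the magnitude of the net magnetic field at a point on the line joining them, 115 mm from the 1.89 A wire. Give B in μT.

Each long wire gives B = μ₀I/(2πd). Distances are d₁ = 0.115 m and d₂ = 0.07 m.
B₁ = 3.29×10⁻⁶ T, B₂ = 5.97×10⁻⁶ T.
Between parallel currents the two contributions point in opposite directions, so they subtract. B = |B₁ − B₂| = |3.29×10⁻⁶ − 5.97×10⁻⁶| = 2.68×10⁻⁶ T.

B ≈ 2.68 μT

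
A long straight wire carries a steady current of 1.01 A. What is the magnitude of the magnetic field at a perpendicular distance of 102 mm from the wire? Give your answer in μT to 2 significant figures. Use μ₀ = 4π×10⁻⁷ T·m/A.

For an infinitely long straight wire, B = μ₀I/(2πd).
B = (4π×10⁻⁷ × 1.01) / (2π × 0.102) = 1.98×10⁻⁶ T.

B ≈ 2.0 μT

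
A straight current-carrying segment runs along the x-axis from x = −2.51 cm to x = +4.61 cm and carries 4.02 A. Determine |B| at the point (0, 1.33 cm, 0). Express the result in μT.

For a finite straight segment, B = (μ₀I/4πd)(sinθ₁ + sinθ₂), where θ₁, θ₂ are the angles from the perpendicular to each end.
The perpendicular distance is d = 0.0133 m; the end-offsets along the wire are a = 0.0251 m and b = 0.0461 m.
sinθ₁ = 0.0251/√(0.0251²+0.0133²) = 0.8836; sinθ₂ = 0.0461/√(0.0461²+0.0133²) = 0.9608.
B = (4π×10⁻⁷ × 4.02) / (4π × 0.0133) × (0.8836 + 0.9608) = 5.57×10⁻⁵ T.

B ≈ 55.7 μT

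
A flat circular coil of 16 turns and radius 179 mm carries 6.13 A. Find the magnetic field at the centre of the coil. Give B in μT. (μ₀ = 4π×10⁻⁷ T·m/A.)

B ≈ 344 μT

For an N-turn flat coil, B = Nμ₀I/(2R) with R = 0.179 m.
B = 16 × 2.15×10⁻⁵ T = 3.44×10⁻⁴ T.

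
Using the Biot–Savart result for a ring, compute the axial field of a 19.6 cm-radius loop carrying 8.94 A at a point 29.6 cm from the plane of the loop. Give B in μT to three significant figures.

On the axis of a circular loop, B = μ₀IR² / [2(R²+z²)^(3/2)].
R² + z² = (0.196)² + (0.296)² = 0.126 m², and (R²+z²)^(3/2) = 4.47×10⁻² m³.
B = (4π×10⁻⁷ × 8.94 × 0.03842) / (2 × 4.47×10⁻²) = 4.82×10⁻⁶ T.

B ≈ 4.82 μT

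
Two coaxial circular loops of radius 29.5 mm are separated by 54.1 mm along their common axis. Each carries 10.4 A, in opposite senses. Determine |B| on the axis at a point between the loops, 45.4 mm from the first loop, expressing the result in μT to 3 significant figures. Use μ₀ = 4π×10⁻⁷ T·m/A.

Each loop contributes B = μ₀IR²/[2(R²+z²)^(3/2)] on the axis, with z measured from that loop.
Loop 1 (z = 0.0454 m): B₁ = 3.58×10⁻⁵ T. Loop 2 (z = 0.0087 m): B₂ = 1.95×10⁻⁴ T.
The fields oppose: B = |B₁ − B₂| = 1.60×10⁻⁴ T.

B ≈ 160 μT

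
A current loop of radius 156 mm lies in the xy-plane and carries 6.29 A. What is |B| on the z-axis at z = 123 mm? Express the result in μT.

On the axis of a circular loop, B = μ₀IR² / [2(R²+z²)^(3/2)].
R² + z² = (0.156)² + (0.123)² = 0.03947 m², and (R²+z²)^(3/2) = 7.84×10⁻³ m³.
B = (4π×10⁻⁷ × 6.29 × 0.02434) / (2 × 7.84×10⁻³) = 1.23×10⁻⁵ T.

B ≈ 12.3 μT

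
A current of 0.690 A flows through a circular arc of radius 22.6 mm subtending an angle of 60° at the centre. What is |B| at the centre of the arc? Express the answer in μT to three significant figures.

The Biot–Savart field of a circular arc at its centre is B = μ₀Iφ/(4πR), with φ = 1.047 rad.
B = (4π×10⁻⁷ × 0.690 × 1.047) / (4π × 0.0226) = 3.20×10⁻⁶ T.

B ≈ 3.20 μT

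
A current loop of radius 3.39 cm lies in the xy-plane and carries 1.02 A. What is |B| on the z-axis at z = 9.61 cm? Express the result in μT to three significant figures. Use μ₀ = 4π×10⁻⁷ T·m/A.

On the axis of a circular loop, B = μ₀IR² / [2(R²+z²)^(3/2)].
R² + z² = (0.0339)² + (0.0961)² = 0.01038 m², and (R²+z²)^(3/2) = 1.06×10⁻³ m³.
B = (4π×10⁻⁷ × 1.02 × 0.001149) / (2 × 1.06×10⁻³) = 6.96×10⁻⁷ T.

B ≈ 0.696 μT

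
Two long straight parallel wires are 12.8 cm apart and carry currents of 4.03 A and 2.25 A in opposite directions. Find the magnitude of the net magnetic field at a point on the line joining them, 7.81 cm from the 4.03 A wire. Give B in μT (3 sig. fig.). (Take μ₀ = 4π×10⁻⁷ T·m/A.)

B ≈ 19.3 μT

Each long wire gives B = μ₀I/(2πd). Distances are d₁ = 0.0781 m and d₂ = 0.0499 m.
B₁ = 1.03×10⁻⁵ T, B₂ = 9.02×10⁻⁶ T.
Between antiparallel currents both contributions point the same way, so they add. B = B₁ + B₂ = 1.03×10⁻⁵ + 9.02×10⁻⁶ = 1.93×10⁻⁵ T.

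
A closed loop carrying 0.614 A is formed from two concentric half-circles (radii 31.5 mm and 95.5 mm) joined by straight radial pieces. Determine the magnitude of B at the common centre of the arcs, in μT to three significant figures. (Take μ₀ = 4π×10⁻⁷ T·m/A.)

B ≈ 4.10 μT

The radial connectors point toward the centre, so dl × r̂ = 0 and they contribute nothing.
Each semicircle gives μ₀I/(4R): inner arc 6.12×10⁻⁶ T, outer arc 2.02×10⁻⁶ T.
The two arcs carry current in opposite angular senses, so their fields oppose: B = |6.12×10⁻⁶ − 2.02×10⁻⁶| = 4.10×10⁻⁶ T.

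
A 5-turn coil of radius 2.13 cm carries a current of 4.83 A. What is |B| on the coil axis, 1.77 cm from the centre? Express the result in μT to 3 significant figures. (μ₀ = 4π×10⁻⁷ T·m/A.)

B ≈ 324 μT

For an N-turn flat coil, B = Nμ₀IR²/[2(R²+z²)^(3/2)] with R = 0.0213 m, z = 0.0177 m.
B = 5 × 6.48×10⁻⁵ T = 3.24×10⁻⁴ T.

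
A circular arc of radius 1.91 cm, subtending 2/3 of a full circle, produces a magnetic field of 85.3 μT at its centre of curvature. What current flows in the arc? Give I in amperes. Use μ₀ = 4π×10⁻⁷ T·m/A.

For a circular arc, B = μ₀Iφ/(4πR) with φ in radians; here φ = 4.189 rad.
So I = 4πRB/(μ₀φ) = 4π × 0.0191 × 8.53×10⁻⁵ / (4π×10⁻⁷ × 4.189) = 3.89 A.

I ≈ 3.89 A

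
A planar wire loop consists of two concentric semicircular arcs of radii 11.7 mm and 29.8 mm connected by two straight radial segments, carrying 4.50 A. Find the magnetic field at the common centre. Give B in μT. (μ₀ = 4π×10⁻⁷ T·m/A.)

B ≈ 73.4 μT

The radial connectors point toward the centre, so dl × r̂ = 0 and they contribute nothing.
Each semicircle gives μ₀I/(4R): inner arc 1.21×10⁻⁴ T, outer arc 4.74×10⁻⁵ T.
The two arcs carry current in opposite angular senses, so their fields oppose: B = |1.21×10⁻⁴ − 4.74×10⁻⁵| = 7.34×10⁻⁵ T.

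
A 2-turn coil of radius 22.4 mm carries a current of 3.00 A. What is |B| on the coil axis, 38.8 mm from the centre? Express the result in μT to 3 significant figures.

B ≈ 21.0 μT

For an N-turn flat coil, B = Nμ₀IR²/[2(R²+z²)^(3/2)] with R = 0.0224 m, z = 0.0388 m.
B = 2 × 1.05×10⁻⁵ T = 2.10×10⁻⁵ T.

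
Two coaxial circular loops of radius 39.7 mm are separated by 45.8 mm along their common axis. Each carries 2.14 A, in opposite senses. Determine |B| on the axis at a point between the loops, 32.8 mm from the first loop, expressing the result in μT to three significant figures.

B ≈ 13.6 μT

Each loop contributes B = μ₀IR²/[2(R²+z²)^(3/2)] on the axis, with z measured from that loop.
Loop 1 (z = 0.0328 m): B₁ = 1.55×10⁻⁵ T. Loop 2 (z = 0.013 m): B₂ = 2.91×10⁻⁵ T.
The fields oppose: B = |B₁ − B₂| = 1.36×10⁻⁵ T.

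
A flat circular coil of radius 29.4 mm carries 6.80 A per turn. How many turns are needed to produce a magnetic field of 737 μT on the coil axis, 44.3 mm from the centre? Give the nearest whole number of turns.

For an N-turn coil, B = Nμ₀IR²/[2(R²+z²)^(3/2)]. A single turn gives B₁ = 2.46×10⁻⁵ T with R = 0.0294 m, z = 0.0443 m.
N = B/B₁ = 7.37×10⁻⁴ / 2.46×10⁻⁵ = 29.99.

N = 30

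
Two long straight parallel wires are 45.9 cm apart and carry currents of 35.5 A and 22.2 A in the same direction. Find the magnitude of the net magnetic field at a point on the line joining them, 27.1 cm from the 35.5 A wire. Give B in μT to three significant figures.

Each long wire gives B = μ₀I/(2πd). Distances are d₁ = 0.271 m and d₂ = 0.188 m.
B₁ = 2.62×10⁻⁵ T, B₂ = 2.36×10⁻⁵ T.
Between parallel currents the two contributions point in opposite directions, so they subtract. B = |B₁ − B₂| = |2.62×10⁻⁵ − 2.36×10⁻⁵| = 2.58×10⁻⁶ T.

B ≈ 2.58 μT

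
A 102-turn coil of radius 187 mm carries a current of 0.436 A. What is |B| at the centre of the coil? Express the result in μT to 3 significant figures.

For an N-turn flat coil, B = Nμ₀I/(2R) with R = 0.187 m.
B = 102 × 1.46×10⁻⁶ T = 1.49×10⁻⁴ T.

B ≈ 149 μT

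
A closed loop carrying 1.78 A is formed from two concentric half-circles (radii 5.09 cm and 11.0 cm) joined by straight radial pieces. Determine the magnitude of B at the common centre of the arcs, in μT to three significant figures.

The radial connectors point toward the centre, so dl × r̂ = 0 and they contribute nothing.
Each semicircle gives μ₀I/(4R): inner arc 1.10×10⁻⁵ T, outer arc 5.08×10⁻⁶ T.
The two arcs carry current in opposite angular senses, so their fields oppose: B = |1.10×10⁻⁵ − 5.08×10⁻⁶| = 5.90×10⁻⁶ T.

B ≈ 5.90 μT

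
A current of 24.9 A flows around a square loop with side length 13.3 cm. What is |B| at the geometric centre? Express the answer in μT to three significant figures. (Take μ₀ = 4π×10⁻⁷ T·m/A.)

B ≈ 212 μT

Each side is a finite straight segment at perpendicular distance d = a/(2 tan(π/4)) = 0.0665 m from the centre, with end-angles ±π/4.
One side contributes B₁ = (μ₀I/4πd)·2 sin(π/4) = 5.30×10⁻⁵ T.
All 4 sides add in the same direction: B = 4 × 5.30×10⁻⁵ = 2.12×10⁻⁴ T.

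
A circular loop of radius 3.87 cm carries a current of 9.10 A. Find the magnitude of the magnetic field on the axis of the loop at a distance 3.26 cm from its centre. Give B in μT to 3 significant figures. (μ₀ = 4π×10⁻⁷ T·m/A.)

On the axis of a circular loop, B = μ₀IR² / [2(R²+z²)^(3/2)].
R² + z² = (0.0387)² + (0.0326)² = 0.00256 m², and (R²+z²)^(3/2) = 1.30×10⁻⁴ m³.
B = (4π×10⁻⁷ × 9.10 × 0.001498) / (2 × 1.30×10⁻⁴) = 6.61×10⁻⁵ T.

B ≈ 66.1 μT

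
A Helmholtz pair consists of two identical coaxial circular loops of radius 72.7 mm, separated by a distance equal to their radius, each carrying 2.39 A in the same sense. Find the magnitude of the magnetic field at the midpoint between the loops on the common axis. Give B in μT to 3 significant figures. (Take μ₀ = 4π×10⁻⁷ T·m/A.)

Each loop contributes B = μ₀IR²/[2(R²+z²)^(3/2)] on the axis, with z measured from that loop.
Loop 1 (z = 0.03635 m): B₁ = 1.48×10⁻⁵ T. Loop 2 (z = 0.03635 m): B₂ = 1.48×10⁻⁵ T.
The fields add: B = B₁ + B₂ = 2.96×10⁻⁵ T.

B ≈ 29.6 μT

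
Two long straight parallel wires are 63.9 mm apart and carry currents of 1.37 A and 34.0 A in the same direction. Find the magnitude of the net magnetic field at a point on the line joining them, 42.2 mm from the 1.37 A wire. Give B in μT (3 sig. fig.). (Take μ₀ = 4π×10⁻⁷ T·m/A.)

Each long wire gives B = μ₀I/(2πd). Distances are d₁ = 0.0422 m and d₂ = 0.0217 m.
B₁ = 6.49×10⁻⁶ T, B₂ = 3.13×10⁻⁴ T.
Between parallel currents the two contributions point in opposite directions, so they subtract. B = |B₁ − B₂| = |6.49×10⁻⁶ − 3.13×10⁻⁴| = 3.07×10⁻⁴ T.

B ≈ 307 μT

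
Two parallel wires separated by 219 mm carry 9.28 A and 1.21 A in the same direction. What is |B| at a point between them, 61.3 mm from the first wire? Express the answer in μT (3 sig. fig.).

Each long wire gives B = μ₀I/(2πd). Distances are d₁ = 0.0613 m and d₂ = 0.1577 m.
B₁ = 3.03×10⁻⁵ T, B₂ = 1.53×10⁻⁶ T.
Between parallel currents the two contributions point in opposite directions, so they subtract. B = |B₁ − B₂| = |3.03×10⁻⁵ − 1.53×10⁻⁶| = 2.87×10⁻⁵ T.

B ≈ 28.7 μT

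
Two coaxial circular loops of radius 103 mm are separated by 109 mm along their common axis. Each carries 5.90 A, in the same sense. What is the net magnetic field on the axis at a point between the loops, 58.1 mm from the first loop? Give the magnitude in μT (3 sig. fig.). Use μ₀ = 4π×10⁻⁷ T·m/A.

B ≈ 49.7 μT

Each loop contributes B = μ₀IR²/[2(R²+z²)^(3/2)] on the axis, with z measured from that loop.
Loop 1 (z = 0.0581 m): B₁ = 2.38×10⁻⁵ T. Loop 2 (z = 0.0509 m): B₂ = 2.59×10⁻⁵ T.
The fields add: B = B₁ + B₂ = 4.97×10⁻⁵ T.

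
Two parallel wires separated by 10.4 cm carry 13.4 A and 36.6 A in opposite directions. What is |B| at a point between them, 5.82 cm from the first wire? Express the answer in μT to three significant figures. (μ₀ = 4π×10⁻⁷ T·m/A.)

Each long wire gives B = μ₀I/(2πd). Distances are d₁ = 0.0582 m and d₂ = 0.0458 m.
B₁ = 4.60×10⁻⁵ T, B₂ = 1.60×10⁻⁴ T.
Between antiparallel currents both contributions point the same way, so they add. B = B₁ + B₂ = 4.60×10⁻⁵ + 1.60×10⁻⁴ = 2.06×10⁻⁴ T.

B ≈ 206 μT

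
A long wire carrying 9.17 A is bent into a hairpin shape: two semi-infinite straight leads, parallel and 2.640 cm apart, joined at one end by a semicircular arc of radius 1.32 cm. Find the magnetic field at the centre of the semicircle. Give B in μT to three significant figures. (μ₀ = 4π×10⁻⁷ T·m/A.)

B ≈ 357 μT

The semicircular arc contributes B_arc = μ₀I·π/(4πR) = μ₀I/(4R) = 2.18×10⁻⁴ T.
Each semi-infinite lead is at perpendicular distance R = 0.0132 m from the centre, with the perpendicular foot at its near end, so it contributes μ₀I/(4πR); both point the same way, together 1.39×10⁻⁴ T.
Arc and leads all point the same direction: B = 2.18×10⁻⁴ + 1.39×10⁻⁴ = 3.57×10⁻⁴ T.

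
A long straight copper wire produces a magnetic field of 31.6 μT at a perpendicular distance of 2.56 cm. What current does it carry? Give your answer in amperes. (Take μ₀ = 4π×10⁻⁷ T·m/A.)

For a long straight wire B = μ₀I/(2πd), so I = 2πdB/μ₀.
I = 2π × 0.0256 × 3.16×10⁻⁵ / (4π×10⁻⁷) = 4.04 A.

I ≈ 4.04 A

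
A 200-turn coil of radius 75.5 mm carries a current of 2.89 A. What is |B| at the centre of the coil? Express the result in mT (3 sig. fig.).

B ≈ 4.81 mT

For an N-turn flat coil, B = Nμ₀I/(2R) with R = 0.0755 m.
B = 200 × 2.41×10⁻⁵ T = 4.81×10⁻³ T.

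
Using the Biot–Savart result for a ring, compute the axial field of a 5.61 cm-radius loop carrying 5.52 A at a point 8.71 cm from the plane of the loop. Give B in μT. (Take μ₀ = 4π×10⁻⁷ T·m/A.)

On the axis of a circular loop, B = μ₀IR² / [2(R²+z²)^(3/2)].
R² + z² = (0.0561)² + (0.0871)² = 0.01073 m², and (R²+z²)^(3/2) = 1.11×10⁻³ m³.
B = (4π×10⁻⁷ × 5.52 × 0.003147) / (2 × 1.11×10⁻³) = 9.82×10⁻⁶ T.

B ≈ 9.82 μT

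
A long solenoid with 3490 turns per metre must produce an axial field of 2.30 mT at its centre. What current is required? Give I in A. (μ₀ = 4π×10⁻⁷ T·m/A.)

Inside a long solenoid B = μ₀nI with n = 3490 m⁻¹, so I = B/(μ₀n).
I = 2.30×10⁻³ / (4π×10⁻⁷ × 3490) = 0.524 A.

I ≈ 0.524 A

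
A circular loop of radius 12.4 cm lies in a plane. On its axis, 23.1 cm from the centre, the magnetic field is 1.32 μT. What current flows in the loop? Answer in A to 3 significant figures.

I ≈ 2.46 A

On the axis of a loop, B = μ₀IR²/[2(R²+z²)^(3/2)], so I = 2B(R²+z²)^(3/2)/(μ₀R²).
R² + z² = 0.01538 + 0.05336 = 0.06874 m²; raised to 3/2 gives 1.80×10⁻² m³.
I = 2 × 1.32×10⁻⁶ × 1.80×10⁻² / (1.26×10⁻⁶ × 0.01538) = 2.46 A.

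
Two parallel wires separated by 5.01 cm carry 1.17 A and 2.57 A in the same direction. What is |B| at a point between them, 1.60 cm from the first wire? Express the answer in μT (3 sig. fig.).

B ≈ 0.448 μT

Each long wire gives B = μ₀I/(2πd). Distances are d₁ = 0.016 m and d₂ = 0.0341 m.
B₁ = 1.46×10⁻⁵ T, B₂ = 1.51×10⁻⁵ T.
Between parallel currents the two contributions point in opposite directions, so they subtract. B = |B₁ − B₂| = |1.46×10⁻⁵ − 1.51×10⁻⁵| = 4.48×10⁻⁷ T.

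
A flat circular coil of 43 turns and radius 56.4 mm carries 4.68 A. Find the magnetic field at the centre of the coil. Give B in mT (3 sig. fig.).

For an N-turn flat coil, B = Nμ₀I/(2R) with R = 0.0564 m.
B = 43 × 5.21×10⁻⁵ T = 2.24×10⁻³ T.

B ≈ 2.24 mT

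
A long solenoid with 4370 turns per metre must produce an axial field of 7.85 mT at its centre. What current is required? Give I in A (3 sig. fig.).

I ≈ 1.43 A

Inside a long solenoid B = μ₀nI with n = 4370 m⁻¹, so I = B/(μ₀n).
I = 7.85×10⁻³ / (4π×10⁻⁷ × 4370) = 1.43 A.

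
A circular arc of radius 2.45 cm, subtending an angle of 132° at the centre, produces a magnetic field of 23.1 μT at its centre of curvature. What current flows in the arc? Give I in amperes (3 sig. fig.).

I ≈ 2.46 A

For a circular arc, B = μ₀Iφ/(4πR) with φ in radians; here φ = 2.304 rad.
So I = 4πRB/(μ₀φ) = 4π × 0.0245 × 2.31×10⁻⁵ / (4π×10⁻⁷ × 2.304) = 2.46 A.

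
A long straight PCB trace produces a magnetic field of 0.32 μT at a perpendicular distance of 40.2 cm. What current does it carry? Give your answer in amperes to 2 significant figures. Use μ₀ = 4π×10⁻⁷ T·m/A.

I ≈ 0.64 A

For a long straight wire B = μ₀I/(2πd), so I = 2πdB/μ₀.
I = 2π × 0.402 × 3.20×10⁻⁷ / (4π×10⁻⁷) = 0.643 A.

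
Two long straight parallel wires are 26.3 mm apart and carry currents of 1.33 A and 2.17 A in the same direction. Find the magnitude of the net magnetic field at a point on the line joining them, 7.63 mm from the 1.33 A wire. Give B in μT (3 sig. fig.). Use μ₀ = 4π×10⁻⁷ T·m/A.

Each long wire gives B = μ₀I/(2πd). Distances are d₁ = 0.00763 m and d₂ = 0.01867 m.
B₁ = 3.49×10⁻⁵ T, B₂ = 2.32×10⁻⁵ T.
Between parallel currents the two contributions point in opposite directions, so they subtract. B = |B₁ − B₂| = |3.49×10⁻⁵ − 2.32×10⁻⁵| = 1.16×10⁻⁵ T.

B ≈ 11.6 μT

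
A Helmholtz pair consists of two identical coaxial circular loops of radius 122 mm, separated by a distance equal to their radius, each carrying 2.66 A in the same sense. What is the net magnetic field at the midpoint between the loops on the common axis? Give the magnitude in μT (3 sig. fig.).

B ≈ 19.6 μT

Each loop contributes B = μ₀IR²/[2(R²+z²)^(3/2)] on the axis, with z measured from that loop.
Loop 1 (z = 0.061 m): B₁ = 9.80×10⁻⁶ T. Loop 2 (z = 0.061 m): B₂ = 9.80×10⁻⁶ T.
The fields add: B = B₁ + B₂ = 1.96×10⁻⁵ T.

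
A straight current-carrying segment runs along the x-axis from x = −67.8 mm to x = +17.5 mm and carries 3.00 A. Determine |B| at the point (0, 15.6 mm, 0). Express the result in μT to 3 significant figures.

For a finite straight segment, B = (μ₀I/4πd)(sinθ₁ + sinθ₂), where θ₁, θ₂ are the angles from the perpendicular to each end.
The perpendicular distance is d = 0.0156 m; the end-offsets along the wire are a = 0.0678 m and b = 0.0175 m.
sinθ₁ = 0.0678/√(0.0678²+0.0156²) = 0.9745; sinθ₂ = 0.0175/√(0.0175²+0.0156²) = 0.7465.
B = (4π×10⁻⁷ × 3.00) / (4π × 0.0156) × (0.9745 + 0.7465) = 3.31×10⁻⁵ T.

B ≈ 33.1 μT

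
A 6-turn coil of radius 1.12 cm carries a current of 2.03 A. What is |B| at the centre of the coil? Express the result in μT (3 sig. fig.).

For an N-turn flat coil, B = Nμ₀I/(2R) with R = 0.0112 m.
B = 6 × 1.14×10⁻⁴ T = 6.83×10⁻⁴ T.

B ≈ 683 μT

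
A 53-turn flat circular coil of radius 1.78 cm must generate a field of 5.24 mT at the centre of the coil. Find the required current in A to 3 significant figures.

I ≈ 2.80 A

For an N-turn coil, B = Nμ₀I/(2R) with R = 0.0178 m, so I = 2RB/(Nμ₀) = 2 × 0.0178 × 5.24×10⁻³ / (53 × 4π×10⁻⁷) = 2.80 A.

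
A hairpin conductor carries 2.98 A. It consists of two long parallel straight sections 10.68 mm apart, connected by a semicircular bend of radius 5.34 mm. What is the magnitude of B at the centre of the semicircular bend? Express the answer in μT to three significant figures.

B ≈ 287 μT

The semicircular arc contributes B_arc = μ₀I·π/(4πR) = μ₀I/(4R) = 1.75×10⁻⁴ T.
Each semi-infinite lead is at perpendicular distance R = 0.00534 m from the centre, with the perpendicular foot at its near end, so it contributes μ₀I/(4πR); both point the same way, together 1.12×10⁻⁴ T.
Arc and leads all point the same direction: B = 1.75×10⁻⁴ + 1.12×10⁻⁴ = 2.87×10⁻⁴ T.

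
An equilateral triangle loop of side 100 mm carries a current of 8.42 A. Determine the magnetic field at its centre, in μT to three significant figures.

B ≈ 152 μT

Each side is a finite straight segment at perpendicular distance d = a/(2 tan(π/3)) = 0.02887 m from the centre, with end-angles ±π/3.
One side contributes B₁ = (μ₀I/4πd)·2 sin(π/3) = 5.05×10⁻⁵ T.
All 3 sides add in the same direction: B = 3 × 5.05×10⁻⁵ = 1.52×10⁻⁴ T.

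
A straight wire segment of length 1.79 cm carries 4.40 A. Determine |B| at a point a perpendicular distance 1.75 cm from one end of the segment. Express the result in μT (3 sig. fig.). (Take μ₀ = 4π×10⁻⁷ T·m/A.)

For a finite straight segment, B = (μ₀I/4πd)(sinθ₁ + sinθ₂), where θ₁, θ₂ are the angles from the perpendicular to each end.
The perpendicular foot is at one end, so the two end-offsets along the wire are 0 and L = 0.0179 m.
sinθ₁ = 0/√(0²+0.0175²) = 0.0000; sinθ₂ = 0.0179/√(0.0179²+0.0175²) = 0.7151.
B = (4π×10⁻⁷ × 4.40) / (4π × 0.0175) × (0.0000 + 0.7151) = 1.80×10⁻⁵ T.

B ≈ 18.0 μT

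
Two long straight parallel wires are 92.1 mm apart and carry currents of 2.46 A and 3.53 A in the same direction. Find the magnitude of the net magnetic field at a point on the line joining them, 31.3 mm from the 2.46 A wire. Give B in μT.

Each long wire gives B = μ₀I/(2πd). Distances are d₁ = 0.0313 m and d₂ = 0.0608 m.
B₁ = 1.57×10⁻⁵ T, B₂ = 1.16×10⁻⁵ T.
Between parallel currents the two contributions point in opposite directions, so they subtract. B = |B₁ − B₂| = |1.57×10⁻⁵ − 1.16×10⁻⁵| = 4.11×10⁻⁶ T.

B ≈ 4.11 μT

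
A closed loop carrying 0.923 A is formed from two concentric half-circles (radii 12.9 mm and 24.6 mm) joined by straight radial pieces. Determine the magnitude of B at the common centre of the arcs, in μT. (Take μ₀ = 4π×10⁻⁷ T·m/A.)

B ≈ 10.7 μT

The radial connectors point toward the centre, so dl × r̂ = 0 and they contribute nothing.
Each semicircle gives μ₀I/(4R): inner arc 2.25×10⁻⁵ T, outer arc 1.18×10⁻⁵ T.
The two arcs carry current in opposite angular senses, so their fields oppose: B = |2.25×10⁻⁵ − 1.18×10⁻⁵| = 1.07×10⁻⁵ T.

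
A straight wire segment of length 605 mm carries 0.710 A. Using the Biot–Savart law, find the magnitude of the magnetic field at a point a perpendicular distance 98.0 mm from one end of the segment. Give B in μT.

B ≈ 0.715 μT

For a finite straight segment, B = (μ₀I/4πd)(sinθ₁ + sinθ₂), where θ₁, θ₂ are the angles from the perpendicular to each end.
The perpendicular foot is at one end, so the two end-offsets along the wire are 0 and L = 0.605 m.
sinθ₁ = 0/√(0²+0.098²) = 0.0000; sinθ₂ = 0.605/√(0.605²+0.098²) = 0.9871.
B = (4π×10⁻⁷ × 0.710) / (4π × 0.098) × (0.0000 + 0.9871) = 7.15×10⁻⁷ T.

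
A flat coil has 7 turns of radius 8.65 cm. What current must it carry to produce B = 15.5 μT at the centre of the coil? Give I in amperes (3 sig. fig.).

For an N-turn coil, B = Nμ₀I/(2R) with R = 0.0865 m, so I = 2RB/(Nμ₀) = 2 × 0.0865 × 1.55×10⁻⁵ / (7 × 4π×10⁻⁷) = 0.305 A.

I ≈ 0.305 A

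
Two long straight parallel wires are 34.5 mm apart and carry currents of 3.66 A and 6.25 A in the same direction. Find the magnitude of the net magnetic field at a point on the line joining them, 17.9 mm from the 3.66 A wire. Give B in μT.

Each long wire gives B = μ₀I/(2πd). Distances are d₁ = 0.0179 m and d₂ = 0.0166 m.
B₁ = 4.09×10⁻⁵ T, B₂ = 7.53×10⁻⁵ T.
Between parallel currents the two contributions point in opposite directions, so they subtract. B = |B₁ − B₂| = |4.09×10⁻⁵ − 7.53×10⁻⁵| = 3.44×10⁻⁵ T.

B ≈ 34.4 μT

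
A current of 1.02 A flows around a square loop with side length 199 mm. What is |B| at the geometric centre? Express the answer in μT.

Each side is a finite straight segment at perpendicular distance d = a/(2 tan(π/4)) = 0.0995 m from the centre, with end-angles ±π/4.
One side contributes B₁ = (μ₀I/4πd)·2 sin(π/4) = 1.45×10⁻⁶ T.
All 4 sides add in the same direction: B = 4 × 1.45×10⁻⁶ = 5.80×10⁻⁶ T.

B ≈ 5.80 μT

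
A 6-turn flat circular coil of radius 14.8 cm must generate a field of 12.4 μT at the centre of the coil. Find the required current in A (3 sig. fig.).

For an N-turn coil, B = Nμ₀I/(2R) with R = 0.148 m, so I = 2RB/(Nμ₀) = 2 × 0.148 × 1.24×10⁻⁵ / (6 × 4π×10⁻⁷) = 0.487 A.

I ≈ 0.487 A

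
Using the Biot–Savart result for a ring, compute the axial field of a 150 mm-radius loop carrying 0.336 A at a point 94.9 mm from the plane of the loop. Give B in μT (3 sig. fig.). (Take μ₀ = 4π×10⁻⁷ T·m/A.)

B ≈ 0.849 μT

On the axis of a circular loop, B = μ₀IR² / [2(R²+z²)^(3/2)].
R² + z² = (0.15)² + (0.0949)² = 0.03151 m², and (R²+z²)^(3/2) = 5.59×10⁻³ m³.
B = (4π×10⁻⁷ × 0.336 × 0.0225) / (2 × 5.59×10⁻³) = 8.49×10⁻⁷ T.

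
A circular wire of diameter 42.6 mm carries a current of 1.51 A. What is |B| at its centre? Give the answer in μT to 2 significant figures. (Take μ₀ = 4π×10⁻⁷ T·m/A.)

B ≈ 45 μT

At the centre of a circular loop the Biot–Savart law gives B = μ₀I/(2R) (so R = 0.0213 m).
B = (4π×10⁻⁷ × 1.51) / (2 × 0.0213) = 4.45×10⁻⁵ T.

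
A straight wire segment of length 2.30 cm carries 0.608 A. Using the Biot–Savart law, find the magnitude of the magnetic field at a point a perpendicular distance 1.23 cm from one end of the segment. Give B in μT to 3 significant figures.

B ≈ 4.36 μT

For a finite straight segment, B = (μ₀I/4πd)(sinθ₁ + sinθ₂), where θ₁, θ₂ are the angles from the perpendicular to each end.
The perpendicular foot is at one end, so the two end-offsets along the wire are 0 and L = 0.023 m.
sinθ₁ = 0/√(0²+0.0123²) = 0.0000; sinθ₂ = 0.023/√(0.023²+0.0123²) = 0.8818.
B = (4π×10⁻⁷ × 0.608) / (4π × 0.0123) × (0.0000 + 0.8818) = 4.36×10⁻⁶ T.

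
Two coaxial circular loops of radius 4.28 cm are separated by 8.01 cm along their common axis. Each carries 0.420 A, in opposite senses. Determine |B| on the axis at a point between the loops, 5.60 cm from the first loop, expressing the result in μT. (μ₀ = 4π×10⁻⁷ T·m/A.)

B ≈ 2.70 μT

Each loop contributes B = μ₀IR²/[2(R²+z²)^(3/2)] on the axis, with z measured from that loop.
Loop 1 (z = 0.056 m): B₁ = 1.38×10⁻⁶ T. Loop 2 (z = 0.0241 m): B₂ = 4.08×10⁻⁶ T.
The fields oppose: B = |B₁ − B₂| = 2.70×10⁻⁶ T.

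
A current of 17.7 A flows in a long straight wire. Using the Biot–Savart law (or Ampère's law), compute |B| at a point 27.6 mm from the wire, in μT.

For an infinitely long straight wire, B = μ₀I/(2πd).
B = (4π×10⁻⁷ × 17.7) / (2π × 0.0276) = 1.28×10⁻⁴ T.

B ≈ 128 μT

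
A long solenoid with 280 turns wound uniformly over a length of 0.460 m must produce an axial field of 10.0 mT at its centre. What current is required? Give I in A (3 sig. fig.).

I ≈ 13.1 A

Inside a long solenoid B = μ₀nI with n = 608.7 m⁻¹, so I = B/(μ₀n).
I = 1.00×10⁻² / (4π×10⁻⁷ × 608.7) = 13.1 A.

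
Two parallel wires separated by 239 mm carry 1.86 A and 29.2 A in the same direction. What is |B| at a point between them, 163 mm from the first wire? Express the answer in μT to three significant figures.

Each long wire gives B = μ₀I/(2πd). Distances are d₁ = 0.163 m and d₂ = 0.076 m.
B₁ = 2.28×10⁻⁶ T, B₂ = 7.68×10⁻⁵ T.
Between parallel currents the two contributions point in opposite directions, so they subtract. B = |B₁ − B₂| = |2.28×10⁻⁶ − 7.68×10⁻⁵| = 7.46×10⁻⁵ T.

B ≈ 74.6 μT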